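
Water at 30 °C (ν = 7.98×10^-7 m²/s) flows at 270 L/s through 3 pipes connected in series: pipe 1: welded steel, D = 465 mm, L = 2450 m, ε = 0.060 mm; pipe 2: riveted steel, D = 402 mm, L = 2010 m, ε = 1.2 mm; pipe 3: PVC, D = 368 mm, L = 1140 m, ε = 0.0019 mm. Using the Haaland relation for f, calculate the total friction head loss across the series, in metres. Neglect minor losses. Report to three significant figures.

H ≈ 51.3 m

Pipe 1: V = 1.590 m/s, Re = 9.26×10^5, ε/D = 1.29×10^-4, f = 0.01381, h_1 = f(L/D)V²/2g = 9.374 m
Pipe 2: V = 2.127 m/s, Re = 1.07×10^6, ε/D = 0.00299, f = 0.02630, h_2 = f(L/D)V²/2g = 30.32 m
Pipe 3: V = 2.539 m/s, Re = 1.17×10^6, ε/D = 5.16×10^-6, f = 0.01138, h_3 = f(L/D)V²/2g = 11.58 m
Series → Q common, losses add: H = Σh = 51.28 m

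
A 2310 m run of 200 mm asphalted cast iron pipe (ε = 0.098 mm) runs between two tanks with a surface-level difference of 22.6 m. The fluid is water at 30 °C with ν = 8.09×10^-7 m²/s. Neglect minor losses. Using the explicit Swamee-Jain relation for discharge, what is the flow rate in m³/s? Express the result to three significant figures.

Swamee-Jain (Type II): Q = -0.965·√(gD⁵h_f/L)·ln[ε/(3.7D) + √(3.17ν²L/(gD³h_f))]
√(gD⁵h_f/L) = √(9.81·0.200⁵·22.6/2310) = 0.005542
ε/(3.7D) = 1.32×10^-4; √(3.17ν²L/(gD³h_f)) = 5.20×10^-5
Q = -0.965·0.005542·ln(1.844×10^-4) = 0.04598 m³/s
Check: V = 1.46 m/s, Re = 3.62×10^5, f = 0.01804, h_f = 22.8 m ≈ 22.6 m ✓

Q ≈ 0.0460 m³/s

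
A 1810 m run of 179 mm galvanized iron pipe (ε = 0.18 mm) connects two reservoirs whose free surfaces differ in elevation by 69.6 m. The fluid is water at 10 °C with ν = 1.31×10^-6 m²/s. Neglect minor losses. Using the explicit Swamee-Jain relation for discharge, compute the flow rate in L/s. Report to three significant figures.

Q ≈ 64.6 L/s

Swamee-Jain (Type II): Q = -0.965·√(gD⁵h_f/L)·ln[ε/(3.7D) + √(3.17ν²L/(gD³h_f))]
√(gD⁵h_f/L) = √(9.81·0.179⁵·69.6/1810) = 0.008326
ε/(3.7D) = 2.72×10^-4; √(3.17ν²L/(gD³h_f)) = 5.01×10^-5
Q = -0.965·0.008326·ln(3.219×10^-4) = 0.06461 m³/s
Check: V = 2.57 m/s, Re = 3.51×10^5, f = 0.02063, h_f = 70.1 m ≈ 69.6 m ✓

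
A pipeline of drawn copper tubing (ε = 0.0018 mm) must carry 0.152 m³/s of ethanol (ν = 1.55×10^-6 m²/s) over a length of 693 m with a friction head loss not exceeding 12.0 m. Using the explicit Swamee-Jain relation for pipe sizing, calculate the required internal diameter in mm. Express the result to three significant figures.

Swamee-Jain (Type III): D = 0.66·[ε^1.25·(LQ²/(gh_f))^4.75 + ν·Q^9.4·(L/(gh_f))^5.2]^0.04
LQ²/(gh_f) = 0.1360; L/(gh_f) = 5.887
Term 1 = ε^1.25·(…)^4.75 = 5.05×10^-12; Term 2 = ν·Q^9.4·(…)^5.2 = 3.18×10^-10
D = 0.66·(5.05×10^-12 + 3.18×10^-10)^0.04 = 0.2754 m = 275 mm
Check: V = 2.55 m/s, Re = 4.53×10^5, f = 0.01342, h_f = 11.2 m ≈ 12.0 m ✓

D ≈ 275 mm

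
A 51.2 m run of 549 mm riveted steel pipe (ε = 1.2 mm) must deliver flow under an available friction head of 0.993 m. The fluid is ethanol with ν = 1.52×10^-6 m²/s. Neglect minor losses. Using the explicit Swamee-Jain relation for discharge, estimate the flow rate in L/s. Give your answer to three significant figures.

Swamee-Jain (Type II): Q = -0.965·√(gD⁵h_f/L)·ln[ε/(3.7D) + √(3.17ν²L/(gD³h_f))]
√(gD⁵h_f/L) = √(9.81·0.549⁵·0.993/51.2) = 0.09741
ε/(3.7D) = 5.91×10^-4; √(3.17ν²L/(gD³h_f)) = 1.53×10^-5
Q = -0.965·0.09741·ln(6.060×10^-4) = 0.6964 m³/s
Check: V = 2.94 m/s, Re = 1.06×10^6, f = 0.02422, h_f = 0.996 m ≈ 0.993 m ✓

Q ≈ 696 L/s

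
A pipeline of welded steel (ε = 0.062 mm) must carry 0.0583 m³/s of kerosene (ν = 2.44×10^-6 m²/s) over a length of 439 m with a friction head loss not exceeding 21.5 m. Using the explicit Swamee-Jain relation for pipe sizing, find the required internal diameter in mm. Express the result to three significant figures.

Swamee-Jain (Type III): D = 0.66·[ε^1.25·(LQ²/(gh_f))^4.75 + ν·Q^9.4·(L/(gh_f))^5.2]^0.04
LQ²/(gh_f) = 0.007074; L/(gh_f) = 2.081
Term 1 = ε^1.25·(…)^4.75 = 3.36×10^-16; Term 2 = ν·Q^9.4·(…)^5.2 = 2.76×10^-16
D = 0.66·(3.36×10^-16 + 2.76×10^-16)^0.04 = 0.1626 m = 163 mm
Check: V = 2.81 m/s, Re = 1.87×10^5, f = 0.01841, h_f = 20.0 m ≈ 21.5 m ✓

D ≈ 163 mm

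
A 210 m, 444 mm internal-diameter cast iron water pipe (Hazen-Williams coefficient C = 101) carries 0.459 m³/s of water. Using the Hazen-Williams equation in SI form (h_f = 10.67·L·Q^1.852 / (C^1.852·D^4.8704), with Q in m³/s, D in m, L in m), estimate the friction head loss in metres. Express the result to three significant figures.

h_f = 10.67·210·0.459^1.852 / (101^1.852·0.444^4.8704) = 5.363 m

h_f ≈ 5.36 m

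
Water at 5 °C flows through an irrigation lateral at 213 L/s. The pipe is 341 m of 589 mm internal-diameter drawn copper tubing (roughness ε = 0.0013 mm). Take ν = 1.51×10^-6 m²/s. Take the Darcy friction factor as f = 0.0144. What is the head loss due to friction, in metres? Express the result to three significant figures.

V = 4Q/(πD²) = 4·0.213/(π·0.589²) = 0.7817 m/s
h_f = f(L/D)V²/(2g) = 0.01440·(341/0.589)·0.7817²/(2·9.81) = 0.2597 m

h_f ≈ 0.260 m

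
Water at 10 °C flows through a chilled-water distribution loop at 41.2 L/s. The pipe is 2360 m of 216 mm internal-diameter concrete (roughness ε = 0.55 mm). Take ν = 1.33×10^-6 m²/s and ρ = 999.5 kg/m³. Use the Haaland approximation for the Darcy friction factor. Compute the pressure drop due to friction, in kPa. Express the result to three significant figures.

Δp ≈ 178 kPa

V = 4Q/(πD²) = 4·0.0412/(π·0.216²) = 1.124 m/s
Re = VD/ν = 1.124·0.216/1.33×10^-6 = 1.83×10^5 → turbulent
ε/D = 0.55/216 = 0.00255
Haaland: f = 0.02578
h_f = f(L/D)V²/(2g) = 0.02578·(2360/0.216)·1.124²/(2·9.81) = 18.15 m
Δp = ρg·h_f = 999.5·9.81·18.15 = 178.0 kPa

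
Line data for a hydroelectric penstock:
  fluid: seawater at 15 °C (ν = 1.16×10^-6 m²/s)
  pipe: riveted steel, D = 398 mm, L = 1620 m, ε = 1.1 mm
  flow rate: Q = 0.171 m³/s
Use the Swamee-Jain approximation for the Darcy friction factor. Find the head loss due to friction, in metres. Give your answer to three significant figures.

V = 4Q/(πD²) = 4·0.171/(π·0.398²) = 1.374 m/s
Re = VD/ν = 1.374·0.398/1.16×10^-6 = 4.72×10^5 → turbulent
ε/D = 1.1/398 = 0.00276
Swamee-Jain: f = 0.02599
h_f = f(L/D)V²/(2g) = 0.02599·(1620/0.398)·1.374²/(2·9.81) = 10.19 m

h_f ≈ 10.2 m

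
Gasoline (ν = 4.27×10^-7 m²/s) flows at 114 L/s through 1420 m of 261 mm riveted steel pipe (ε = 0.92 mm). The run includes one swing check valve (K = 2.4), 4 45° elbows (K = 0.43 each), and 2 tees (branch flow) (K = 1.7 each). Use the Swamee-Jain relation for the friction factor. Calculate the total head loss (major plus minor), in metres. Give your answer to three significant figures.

H_L ≈ 36.4 m

V = 4Q/(πD²) = 2.131 m/s; V²/2g = 0.2314 m
Re = 1.30×10^6, ε/D = 0.00352 → f = 0.02754 (Swamee-Jain)
Major: h_f = f(L/D)·V²/2g = 0.02754·5441·0.2314 = 34.67 m
Minor: ΣK = 7.52; h_m = ΣK·V²/2g = 1.740 m
Total H_L = 34.67 + 1.740 = 36.41 m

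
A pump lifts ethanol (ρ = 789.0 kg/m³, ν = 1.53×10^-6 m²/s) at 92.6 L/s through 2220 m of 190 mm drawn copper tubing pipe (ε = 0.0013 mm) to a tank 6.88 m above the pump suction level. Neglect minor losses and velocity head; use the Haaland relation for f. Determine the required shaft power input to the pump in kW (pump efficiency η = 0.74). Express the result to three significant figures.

V = 4Q/(πD²) = 3.266 m/s; Re = 4.06×10^5; ε/D = 6.84×10^-6; f = 0.01363
h_f = f(L/D)V²/2g = 86.59 m
Total head H = z + h_f = 6.88 + 86.59 = 93.47 m
P_hyd = ρgQH = 789.0·9.81·0.0926·93.47 = 66.99 kW
P_shaft = P_hyd/η = 66.99/0.74 = 90.53 kW

P_shaft ≈ 90.5 kW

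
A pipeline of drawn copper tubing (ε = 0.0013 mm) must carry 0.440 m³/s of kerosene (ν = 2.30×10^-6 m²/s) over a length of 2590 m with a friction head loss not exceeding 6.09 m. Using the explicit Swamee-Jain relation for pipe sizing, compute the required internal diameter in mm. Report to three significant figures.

D ≈ 632 mm

Swamee-Jain (Type III): D = 0.66·[ε^1.25·(LQ²/(gh_f))^4.75 + ν·Q^9.4·(L/(gh_f))^5.2]^0.04
LQ²/(gh_f) = 8.393; L/(gh_f) = 43.35
Term 1 = ε^1.25·(…)^4.75 = 0.00107; Term 2 = ν·Q^9.4·(…)^5.2 = 0.333
D = 0.66·(0.00107 + 0.333)^0.04 = 0.6317 m = 632 mm
Check: V = 1.40 m/s, Re = 3.86×10^5, f = 0.01375, h_f = 5.66 m ≈ 6.09 m ✓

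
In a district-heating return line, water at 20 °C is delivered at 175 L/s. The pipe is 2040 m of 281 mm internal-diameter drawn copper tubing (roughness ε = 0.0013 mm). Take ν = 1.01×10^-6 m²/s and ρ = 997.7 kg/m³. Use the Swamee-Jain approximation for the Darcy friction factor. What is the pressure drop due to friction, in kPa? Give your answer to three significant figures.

Δp ≈ 352 kPa

V = 4Q/(πD²) = 4·0.175/(π·0.281²) = 2.822 m/s
Re = VD/ν = 2.822·0.281/1.01×10^-6 = 7.85×10^5 → turbulent
ε/D = 0.0013/281 = 4.63×10^-6
Swamee-Jain: f = 0.01219
h_f = f(L/D)V²/(2g) = 0.01219·(2040/0.281)·2.822²/(2·9.81) = 35.93 m
Δp = ρg·h_f = 997.7·9.81·35.93 = 351.7 kPa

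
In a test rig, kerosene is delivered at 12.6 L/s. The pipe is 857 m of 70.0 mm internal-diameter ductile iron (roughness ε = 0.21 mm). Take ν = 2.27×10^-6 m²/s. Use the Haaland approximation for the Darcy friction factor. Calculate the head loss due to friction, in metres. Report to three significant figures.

V = 4Q/(πD²) = 4·0.0126/(π·0.0700²) = 3.274 m/s
Re = VD/ν = 3.274·0.0700/2.27×10^-6 = 1.01×10^5 → turbulent
ε/D = 0.21/70.0 = 0.00300
Haaland: f = 0.02738
h_f = f(L/D)V²/(2g) = 0.02738·(857/0.0700)·3.274²/(2·9.81) = 183.1 m

h_f ≈ 183 m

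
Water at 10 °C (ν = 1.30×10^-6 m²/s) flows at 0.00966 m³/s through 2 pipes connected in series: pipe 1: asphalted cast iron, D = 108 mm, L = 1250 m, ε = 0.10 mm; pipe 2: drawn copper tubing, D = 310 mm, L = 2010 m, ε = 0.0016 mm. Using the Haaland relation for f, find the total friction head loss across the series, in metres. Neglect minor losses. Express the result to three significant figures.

Pipe 1: V = 1.054 m/s, Re = 8.76×10^4, ε/D = 9.26×10^-4, f = 0.02199, h_1 = f(L/D)V²/2g = 14.42 m
Pipe 2: V = 0.1280 m/s, Re = 3.05×10^4, ε/D = 5.16×10^-6, f = 0.02323, h_2 = f(L/D)V²/2g = 0.1257 m
Series → Q common, losses add: H = Σh = 14.55 m

H ≈ 14.5 m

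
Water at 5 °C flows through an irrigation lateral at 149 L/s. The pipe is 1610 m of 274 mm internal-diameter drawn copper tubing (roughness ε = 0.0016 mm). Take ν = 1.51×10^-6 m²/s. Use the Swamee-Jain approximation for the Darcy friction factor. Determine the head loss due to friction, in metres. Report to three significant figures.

h_f ≈ 25.6 m

V = 4Q/(πD²) = 4·0.149/(π·0.274²) = 2.527 m/s
Re = VD/ν = 2.527·0.274/1.51×10^-6 = 4.59×10^5 → turbulent
ε/D = 0.0016/274 = 5.84×10^-6
Swamee-Jain: f = 0.01339
h_f = f(L/D)V²/(2g) = 0.01339·(1610/0.274)·2.527²/(2·9.81) = 25.60 m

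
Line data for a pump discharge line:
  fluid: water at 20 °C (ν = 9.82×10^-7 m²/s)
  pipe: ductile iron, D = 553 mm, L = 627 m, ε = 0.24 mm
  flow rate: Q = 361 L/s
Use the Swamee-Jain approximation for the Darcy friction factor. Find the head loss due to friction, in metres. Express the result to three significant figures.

h_f ≈ 2.21 m

V = 4Q/(πD²) = 4·0.361/(π·0.553²) = 1.503 m/s
Re = VD/ν = 1.503·0.553/9.82×10^-7 = 8.46×10^5 → turbulent
ε/D = 0.24/553 = 4.34×10^-4
Swamee-Jain: f = 0.01694
h_f = f(L/D)V²/(2g) = 0.01694·(627/0.553)·1.503²/(2·9.81) = 2.211 m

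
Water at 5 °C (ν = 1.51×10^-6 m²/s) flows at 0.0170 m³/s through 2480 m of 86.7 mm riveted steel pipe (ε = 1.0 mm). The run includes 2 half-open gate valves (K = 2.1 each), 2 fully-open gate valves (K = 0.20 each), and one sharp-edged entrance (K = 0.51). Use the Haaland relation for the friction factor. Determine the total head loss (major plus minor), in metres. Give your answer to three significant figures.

H_L ≈ 488 m

V = 4Q/(πD²) = 2.880 m/s; V²/2g = 0.4226 m
Re = 1.65×10^5, ε/D = 0.0115 → f = 0.04019 (Haaland)
Major: h_f = f(L/D)·V²/2g = 0.04019·28604·0.4226 = 485.9 m
Minor: ΣK = 5.11; h_m = ΣK·V²/2g = 2.160 m
Total H_L = 485.9 + 2.160 = 488.0 m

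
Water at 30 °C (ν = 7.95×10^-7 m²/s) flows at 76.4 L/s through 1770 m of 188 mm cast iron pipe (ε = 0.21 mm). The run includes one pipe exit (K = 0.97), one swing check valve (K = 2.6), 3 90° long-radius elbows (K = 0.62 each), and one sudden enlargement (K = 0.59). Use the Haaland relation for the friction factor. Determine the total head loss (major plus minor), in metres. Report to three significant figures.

H_L ≈ 77.2 m

V = 4Q/(πD²) = 2.752 m/s; V²/2g = 0.3861 m
Re = 6.51×10^5, ε/D = 0.00112 → f = 0.02059 (Haaland)
Major: h_f = f(L/D)·V²/2g = 0.02059·9415·0.3861 = 74.84 m
Minor: ΣK = 6.02; h_m = ΣK·V²/2g = 2.324 m
Total H_L = 74.84 + 2.324 = 77.17 m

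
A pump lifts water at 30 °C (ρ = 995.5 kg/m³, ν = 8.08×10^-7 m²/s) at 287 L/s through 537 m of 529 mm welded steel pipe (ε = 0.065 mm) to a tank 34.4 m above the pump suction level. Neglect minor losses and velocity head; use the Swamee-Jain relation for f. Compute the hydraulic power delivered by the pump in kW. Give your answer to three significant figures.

P_hyd ≈ 99.9 kW

V = 4Q/(πD²) = 1.306 m/s; Re = 8.55×10^5; ε/D = 1.23×10^-4; f = 0.01400
h_f = f(L/D)V²/2g = 1.235 m
Total head H = z + h_f = 34.4 + 1.235 = 35.64 m
P_hyd = ρgQH = 995.5·9.81·0.287·35.64 = 99.88 kW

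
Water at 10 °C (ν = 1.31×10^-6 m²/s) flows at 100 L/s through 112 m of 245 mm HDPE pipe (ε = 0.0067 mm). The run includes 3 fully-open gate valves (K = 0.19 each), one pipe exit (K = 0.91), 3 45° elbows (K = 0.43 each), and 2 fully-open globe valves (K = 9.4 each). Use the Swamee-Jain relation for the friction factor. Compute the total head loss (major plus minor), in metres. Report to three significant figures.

H_L ≈ 6.42 m

V = 4Q/(πD²) = 2.121 m/s; V²/2g = 0.2293 m
Re = 3.97×10^5, ε/D = 2.73×10^-5 → f = 0.01402 (Swamee-Jain)
Major: h_f = f(L/D)·V²/2g = 0.01402·457.1·0.2293 = 1.470 m
Minor: ΣK = 21.6; h_m = ΣK·V²/2g = 4.947 m
Total H_L = 1.470 + 4.947 = 6.417 m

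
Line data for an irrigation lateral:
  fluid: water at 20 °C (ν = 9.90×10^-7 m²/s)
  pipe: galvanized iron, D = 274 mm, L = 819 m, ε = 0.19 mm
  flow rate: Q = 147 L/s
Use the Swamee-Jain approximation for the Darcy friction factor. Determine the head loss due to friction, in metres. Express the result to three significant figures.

V = 4Q/(πD²) = 4·0.147/(π·0.274²) = 2.493 m/s
Re = VD/ν = 2.493·0.274/9.90×10^-7 = 6.90×10^5 → turbulent
ε/D = 0.19/274 = 6.93×10^-4
Swamee-Jain: f = 0.01867
h_f = f(L/D)V²/(2g) = 0.01867·(819/0.274)·2.493²/(2·9.81) = 17.68 m

h_f ≈ 17.7 m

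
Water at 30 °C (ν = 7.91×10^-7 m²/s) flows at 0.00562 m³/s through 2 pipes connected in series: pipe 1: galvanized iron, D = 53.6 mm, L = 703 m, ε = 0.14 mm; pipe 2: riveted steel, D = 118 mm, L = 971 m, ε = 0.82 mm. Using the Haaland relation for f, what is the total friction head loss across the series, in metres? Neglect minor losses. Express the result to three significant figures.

Pipe 1: V = 2.491 m/s, Re = 1.69×10^5, ε/D = 0.00261, f = 0.02600, h_1 = f(L/D)V²/2g = 107.8 m
Pipe 2: V = 0.5139 m/s, Re = 7.67×10^4, ε/D = 0.00695, f = 0.03460, h_2 = f(L/D)V²/2g = 3.833 m
Series → Q common, losses add: H = Σh = 111.7 m

H ≈ 112 m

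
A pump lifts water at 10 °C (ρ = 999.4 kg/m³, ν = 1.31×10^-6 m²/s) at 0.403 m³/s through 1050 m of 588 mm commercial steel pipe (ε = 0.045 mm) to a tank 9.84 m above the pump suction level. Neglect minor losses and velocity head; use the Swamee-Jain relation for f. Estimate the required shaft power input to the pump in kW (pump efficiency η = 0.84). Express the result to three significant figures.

P_shaft ≈ 59.2 kW

V = 4Q/(πD²) = 1.484 m/s; Re = 6.66×10^5; ε/D = 7.65×10^-5; f = 0.01371
h_f = f(L/D)V²/2g = 2.748 m
Total head H = z + h_f = 9.84 + 2.748 = 12.59 m
P_hyd = ρgQH = 999.4·9.81·0.403·12.59 = 49.74 kW
P_shaft = P_hyd/η = 49.74/0.84 = 59.21 kW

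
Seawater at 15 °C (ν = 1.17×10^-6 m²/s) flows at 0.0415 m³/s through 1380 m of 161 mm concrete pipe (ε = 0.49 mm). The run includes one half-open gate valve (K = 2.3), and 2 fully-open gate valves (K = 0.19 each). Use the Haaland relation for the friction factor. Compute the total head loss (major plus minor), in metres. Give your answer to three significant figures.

V = 4Q/(πD²) = 2.038 m/s; V²/2g = 0.2118 m
Re = 2.81×10^5, ε/D = 0.00304 → f = 0.02675 (Haaland)
Major: h_f = f(L/D)·V²/2g = 0.02675·8571·0.2118 = 48.56 m
Minor: ΣK = 2.68; h_m = ΣK·V²/2g = 0.5676 m
Total H_L = 48.56 + 0.5676 = 49.13 m

H_L ≈ 49.1 m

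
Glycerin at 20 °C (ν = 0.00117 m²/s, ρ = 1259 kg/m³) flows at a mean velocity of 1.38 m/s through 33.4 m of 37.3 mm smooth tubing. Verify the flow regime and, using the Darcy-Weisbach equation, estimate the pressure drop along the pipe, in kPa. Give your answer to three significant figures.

Re = VD/ν = 1.38·0.03730/0.00117 = 44.0 → laminar (Re < 2300)
f = 64/Re = 1.455
h_f = f(L/D)V²/(2g) = 1.455·(33.4/0.03730)·1.38²/(2·9.81) = 126.4 m
Δp = ρg·h_f = 1259·9.81·126.4 = 1562 kPa

Δp ≈ 1560 kPa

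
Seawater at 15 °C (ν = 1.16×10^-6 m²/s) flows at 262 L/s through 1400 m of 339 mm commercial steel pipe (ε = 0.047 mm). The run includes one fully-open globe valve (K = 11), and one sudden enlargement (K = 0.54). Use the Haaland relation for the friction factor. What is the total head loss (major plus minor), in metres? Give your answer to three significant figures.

H_L ≈ 29.8 m

V = 4Q/(πD²) = 2.903 m/s; V²/2g = 0.4295 m
Re = 8.48×10^5, ε/D = 1.39×10^-4 → f = 0.01402 (Haaland)
Major: h_f = f(L/D)·V²/2g = 0.01402·4130·0.4295 = 24.87 m
Minor: ΣK = 11.5; h_m = ΣK·V²/2g = 4.956 m
Total H_L = 24.87 + 4.956 = 29.83 m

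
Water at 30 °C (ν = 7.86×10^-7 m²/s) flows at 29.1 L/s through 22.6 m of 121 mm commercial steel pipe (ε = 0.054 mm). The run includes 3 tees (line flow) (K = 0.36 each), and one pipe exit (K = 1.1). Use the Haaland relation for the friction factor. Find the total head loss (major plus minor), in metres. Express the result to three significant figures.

V = 4Q/(πD²) = 2.531 m/s; V²/2g = 0.3264 m
Re = 3.90×10^5, ε/D = 4.46×10^-4 → f = 0.01746 (Haaland)
Major: h_f = f(L/D)·V²/2g = 0.01746·186.8·0.3264 = 1.064 m
Minor: ΣK = 2.18; h_m = ΣK·V²/2g = 0.7116 m
Total H_L = 1.064 + 0.7116 = 1.776 m

H_L ≈ 1.78 m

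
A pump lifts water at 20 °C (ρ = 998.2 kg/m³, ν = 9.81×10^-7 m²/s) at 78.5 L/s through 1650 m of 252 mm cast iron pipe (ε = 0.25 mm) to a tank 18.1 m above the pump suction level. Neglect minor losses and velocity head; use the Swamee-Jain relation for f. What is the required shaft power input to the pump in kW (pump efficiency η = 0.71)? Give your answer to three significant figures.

P_shaft ≈ 37.9 kW

V = 4Q/(πD²) = 1.574 m/s; Re = 4.04×10^5; ε/D = 9.92×10^-4; f = 0.02046
h_f = f(L/D)V²/2g = 16.92 m
Total head H = z + h_f = 18.1 + 16.92 = 35.02 m
P_hyd = ρgQH = 998.2·9.81·0.0785·35.02 = 26.92 kW
P_shaft = P_hyd/η = 26.92/0.71 = 37.91 kW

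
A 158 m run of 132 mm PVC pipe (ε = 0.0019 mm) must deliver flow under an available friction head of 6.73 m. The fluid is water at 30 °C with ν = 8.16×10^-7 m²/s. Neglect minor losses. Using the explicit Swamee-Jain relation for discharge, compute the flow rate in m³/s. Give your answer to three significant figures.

Q ≈ 0.0390 m³/s

Swamee-Jain (Type II): Q = -0.965·√(gD⁵h_f/L)·ln[ε/(3.7D) + √(3.17ν²L/(gD³h_f))]
√(gD⁵h_f/L) = √(9.81·0.132⁵·6.73/158) = 0.004092
ε/(3.7D) = 3.89×10^-6; √(3.17ν²L/(gD³h_f)) = 4.69×10^-5
Q = -0.965·0.004092·ln(5.075×10^-5) = 0.03905 m³/s
Check: V = 2.85 m/s, Re = 4.62×10^5, f = 0.01350, h_f = 6.71 m ≈ 6.73 m ✓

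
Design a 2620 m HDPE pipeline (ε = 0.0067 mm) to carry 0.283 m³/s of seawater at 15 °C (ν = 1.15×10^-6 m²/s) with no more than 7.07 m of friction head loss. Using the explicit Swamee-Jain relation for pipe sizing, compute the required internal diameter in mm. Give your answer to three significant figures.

D ≈ 507 mm

Swamee-Jain (Type III): D = 0.66·[ε^1.25·(LQ²/(gh_f))^4.75 + ν·Q^9.4·(L/(gh_f))^5.2]^0.04
LQ²/(gh_f) = 3.025; L/(gh_f) = 37.78
Term 1 = ε^1.25·(…)^4.75 = 6.55×10^-5; Term 2 = ν·Q^9.4·(…)^5.2 = 0.00129
D = 0.66·(6.55×10^-5 + 0.00129)^0.04 = 0.5067 m = 507 mm
Check: V = 1.40 m/s, Re = 6.18×10^5, f = 0.01285, h_f = 6.67 m ≈ 7.07 m ✓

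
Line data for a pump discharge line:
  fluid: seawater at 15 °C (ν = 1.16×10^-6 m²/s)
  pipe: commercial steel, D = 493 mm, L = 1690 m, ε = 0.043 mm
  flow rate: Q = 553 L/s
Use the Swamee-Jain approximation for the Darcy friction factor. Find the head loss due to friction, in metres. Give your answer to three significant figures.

V = 4Q/(πD²) = 4·0.553/(π·0.493²) = 2.897 m/s
Re = VD/ν = 2.897·0.493/1.16×10^-6 = 1.23×10^6 → turbulent
ε/D = 0.043/493 = 8.72×10^-5
Swamee-Jain: f = 0.01308
h_f = f(L/D)V²/(2g) = 0.01308·(1690/0.493)·2.897²/(2·9.81) = 19.18 m

h_f ≈ 19.2 m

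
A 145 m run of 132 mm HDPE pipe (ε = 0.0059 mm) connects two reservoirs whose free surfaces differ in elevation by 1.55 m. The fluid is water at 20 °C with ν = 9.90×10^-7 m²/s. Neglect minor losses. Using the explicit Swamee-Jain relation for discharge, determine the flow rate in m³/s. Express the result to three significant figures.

Q ≈ 0.0178 m³/s

Swamee-Jain (Type II): Q = -0.965·√(gD⁵h_f/L)·ln[ε/(3.7D) + √(3.17ν²L/(gD³h_f))]
√(gD⁵h_f/L) = √(9.81·0.132⁵·1.55/145) = 0.002050
ε/(3.7D) = 1.21×10^-5; √(3.17ν²L/(gD³h_f)) = 1.13×10^-4
Q = -0.965·0.002050·ln(1.256×10^-4) = 0.01777 m³/s
Check: V = 1.30 m/s, Re = 1.73×10^5, f = 0.01635, h_f = 1.54 m ≈ 1.55 m ✓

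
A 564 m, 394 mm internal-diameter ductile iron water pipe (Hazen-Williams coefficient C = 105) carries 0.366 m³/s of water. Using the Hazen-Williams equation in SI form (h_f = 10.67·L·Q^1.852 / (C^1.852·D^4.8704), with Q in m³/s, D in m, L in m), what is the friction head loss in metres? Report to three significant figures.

h_f = 10.67·564·0.366^1.852 / (105^1.852·0.394^4.8704) = 15.77 m

h_f ≈ 15.8 m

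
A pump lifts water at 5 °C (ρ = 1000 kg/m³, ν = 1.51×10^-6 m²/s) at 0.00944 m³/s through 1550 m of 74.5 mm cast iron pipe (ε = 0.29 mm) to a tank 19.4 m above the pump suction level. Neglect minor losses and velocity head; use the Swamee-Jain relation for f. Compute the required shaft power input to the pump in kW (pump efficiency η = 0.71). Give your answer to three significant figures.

V = 4Q/(πD²) = 2.166 m/s; Re = 1.07×10^5; ε/D = 0.00389; f = 0.02947
h_f = f(L/D)V²/2g = 146.6 m
Total head H = z + h_f = 19.4 + 146.6 = 166.0 m
P_hyd = ρgQH = 1000·9.81·0.00944·166.0 = 15.37 kW
P_shaft = P_hyd/η = 15.37/0.71 = 21.65 kW

P_shaft ≈ 21.6 kW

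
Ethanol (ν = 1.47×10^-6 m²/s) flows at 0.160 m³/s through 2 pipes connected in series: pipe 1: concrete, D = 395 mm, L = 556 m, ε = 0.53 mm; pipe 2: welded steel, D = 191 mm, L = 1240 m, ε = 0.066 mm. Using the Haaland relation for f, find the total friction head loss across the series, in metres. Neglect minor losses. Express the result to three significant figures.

H ≈ 170 m

Pipe 1: V = 1.306 m/s, Re = 3.51×10^5, ε/D = 0.00134, f = 0.02176, h_1 = f(L/D)V²/2g = 2.662 m
Pipe 2: V = 5.584 m/s, Re = 7.26×10^5, ε/D = 3.46×10^-4, f = 0.01620, h_2 = f(L/D)V²/2g = 167.2 m
Series → Q common, losses add: H = Σh = 169.8 m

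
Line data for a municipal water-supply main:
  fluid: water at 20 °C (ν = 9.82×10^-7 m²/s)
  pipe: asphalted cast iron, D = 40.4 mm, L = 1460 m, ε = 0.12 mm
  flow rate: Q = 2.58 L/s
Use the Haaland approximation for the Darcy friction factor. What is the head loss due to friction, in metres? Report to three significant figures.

h_f ≈ 206 m

V = 4Q/(πD²) = 4·0.00258/(π·0.0404²) = 2.013 m/s
Re = VD/ν = 2.013·0.0404/9.82×10^-7 = 8.28×10^4 → turbulent
ε/D = 0.12/40.4 = 0.00297
Haaland: f = 0.02755
h_f = f(L/D)V²/(2g) = 0.02755·(1460/0.0404)·2.013²/(2·9.81) = 205.6 m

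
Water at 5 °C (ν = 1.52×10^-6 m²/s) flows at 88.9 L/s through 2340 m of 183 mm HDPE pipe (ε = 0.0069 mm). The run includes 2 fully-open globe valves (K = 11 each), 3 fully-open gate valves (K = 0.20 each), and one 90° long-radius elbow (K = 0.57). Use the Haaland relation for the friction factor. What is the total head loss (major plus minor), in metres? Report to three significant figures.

V = 4Q/(πD²) = 3.380 m/s; V²/2g = 0.5823 m
Re = 4.07×10^5, ε/D = 3.77×10^-5 → f = 0.01396 (Haaland)
Major: h_f = f(L/D)·V²/2g = 0.01396·12787·0.5823 = 103.9 m
Minor: ΣK = 23.2; h_m = ΣK·V²/2g = 13.49 m
Total H_L = 103.9 + 13.49 = 117.4 m

H_L ≈ 117 m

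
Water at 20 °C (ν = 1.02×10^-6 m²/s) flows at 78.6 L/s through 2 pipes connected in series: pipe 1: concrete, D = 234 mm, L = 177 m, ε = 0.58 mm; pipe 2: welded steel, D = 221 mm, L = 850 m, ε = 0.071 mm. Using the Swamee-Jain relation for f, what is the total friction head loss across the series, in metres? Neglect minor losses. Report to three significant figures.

H ≈ 17.0 m

Pipe 1: V = 1.828 m/s, Re = 4.19×10^5, ε/D = 0.00248, f = 0.02531, h_1 = f(L/D)V²/2g = 3.260 m
Pipe 2: V = 2.049 m/s, Re = 4.44×10^5, ε/D = 3.21×10^-4, f = 0.01668, h_2 = f(L/D)V²/2g = 13.72 m
Series → Q common, losses add: H = Σh = 16.98 m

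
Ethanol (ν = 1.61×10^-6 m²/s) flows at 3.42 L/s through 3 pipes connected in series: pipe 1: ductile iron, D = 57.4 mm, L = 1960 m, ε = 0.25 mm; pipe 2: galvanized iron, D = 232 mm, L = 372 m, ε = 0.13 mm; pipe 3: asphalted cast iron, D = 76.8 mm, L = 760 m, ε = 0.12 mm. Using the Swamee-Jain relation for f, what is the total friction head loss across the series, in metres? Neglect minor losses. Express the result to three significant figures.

Pipe 1: V = 1.322 m/s, Re = 4.71×10^4, ε/D = 0.00436, f = 0.03157, h_1 = f(L/D)V²/2g = 95.97 m
Pipe 2: V = 0.08090 m/s, Re = 1.17×10^4, ε/D = 5.60×10^-4, f = 0.03074, h_2 = f(L/D)V²/2g = 0.01645 m
Pipe 3: V = 0.7383 m/s, Re = 3.52×10^4, ε/D = 0.00156, f = 0.02683, h_3 = f(L/D)V²/2g = 7.377 m
Series → Q common, losses add: H = Σh = 103.4 m

H ≈ 103 m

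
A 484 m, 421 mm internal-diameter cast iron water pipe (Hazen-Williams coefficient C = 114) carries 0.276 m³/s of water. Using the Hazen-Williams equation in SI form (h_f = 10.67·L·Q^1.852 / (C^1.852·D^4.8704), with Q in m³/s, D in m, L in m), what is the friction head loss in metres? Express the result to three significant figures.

h_f = 10.67·484·0.276^1.852 / (114^1.852·0.421^4.8704) = 4.990 m

h_f ≈ 4.99 m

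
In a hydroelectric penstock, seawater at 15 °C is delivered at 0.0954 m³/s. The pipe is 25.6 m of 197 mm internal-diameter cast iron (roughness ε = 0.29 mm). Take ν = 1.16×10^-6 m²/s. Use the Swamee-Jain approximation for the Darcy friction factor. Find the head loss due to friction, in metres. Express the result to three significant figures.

h_f ≈ 1.44 m

V = 4Q/(πD²) = 4·0.0954/(π·0.197²) = 3.130 m/s
Re = VD/ν = 3.130·0.197/1.16×10^-6 = 5.32×10^5 → turbulent
ε/D = 0.29/197 = 0.00147
Swamee-Jain: f = 0.02217
h_f = f(L/D)V²/(2g) = 0.02217·(25.6/0.197)·3.130²/(2·9.81) = 1.438 m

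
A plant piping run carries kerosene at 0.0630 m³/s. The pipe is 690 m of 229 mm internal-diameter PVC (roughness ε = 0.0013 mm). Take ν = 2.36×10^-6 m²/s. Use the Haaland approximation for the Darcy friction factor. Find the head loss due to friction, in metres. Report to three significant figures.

h_f ≈ 5.92 m

V = 4Q/(πD²) = 4·0.0630/(π·0.229²) = 1.530 m/s
Re = VD/ν = 1.530·0.229/2.36×10^-6 = 1.48×10^5 → turbulent
ε/D = 0.0013/229 = 5.68×10^-6
Haaland: f = 0.01647
h_f = f(L/D)V²/(2g) = 0.01647·(690/0.229)·1.530²/(2·9.81) = 5.917 m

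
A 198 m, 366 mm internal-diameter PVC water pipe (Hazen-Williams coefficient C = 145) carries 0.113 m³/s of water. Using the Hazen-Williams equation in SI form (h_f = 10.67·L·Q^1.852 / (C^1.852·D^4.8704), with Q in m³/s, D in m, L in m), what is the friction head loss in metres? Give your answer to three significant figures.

h_f = 10.67·198·0.113^1.852 / (145^1.852·0.366^4.8704) = 0.4947 m

h_f ≈ 0.495 m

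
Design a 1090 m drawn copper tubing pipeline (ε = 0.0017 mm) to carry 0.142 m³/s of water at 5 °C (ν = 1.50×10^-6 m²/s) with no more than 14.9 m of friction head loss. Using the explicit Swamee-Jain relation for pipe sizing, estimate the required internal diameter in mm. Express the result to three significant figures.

Swamee-Jain (Type III): D = 0.66·[ε^1.25·(LQ²/(gh_f))^4.75 + ν·Q^9.4·(L/(gh_f))^5.2]^0.04
LQ²/(gh_f) = 0.1504; L/(gh_f) = 7.457
Term 1 = ε^1.25·(…)^4.75 = 7.58×10^-12; Term 2 = ν·Q^9.4·(…)^5.2 = 5.56×10^-10
D = 0.66·(7.58×10^-12 + 5.56×10^-10)^0.04 = 0.2816 m = 282 mm
Check: V = 2.28 m/s, Re = 4.28×10^5, f = 0.01355, h_f = 13.9 m ≈ 14.9 m ✓

D ≈ 282 mm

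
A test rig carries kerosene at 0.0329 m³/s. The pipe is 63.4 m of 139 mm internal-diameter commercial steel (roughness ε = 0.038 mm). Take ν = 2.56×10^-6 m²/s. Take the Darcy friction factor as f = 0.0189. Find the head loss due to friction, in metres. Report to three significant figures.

h_f ≈ 2.07 m

V = 4Q/(πD²) = 4·0.0329/(π·0.139²) = 2.168 m/s
h_f = f(L/D)V²/(2g) = 0.01890·(63.4/0.139)·2.168²/(2·9.81) = 2.065 m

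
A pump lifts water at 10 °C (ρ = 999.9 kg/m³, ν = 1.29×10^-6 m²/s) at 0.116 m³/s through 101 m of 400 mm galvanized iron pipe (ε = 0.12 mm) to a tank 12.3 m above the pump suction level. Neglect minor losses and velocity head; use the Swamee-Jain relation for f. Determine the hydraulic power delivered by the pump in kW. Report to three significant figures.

V = 4Q/(πD²) = 0.9231 m/s; Re = 2.86×10^5; ε/D = 3.00×10^-4; f = 0.01714
h_f = f(L/D)V²/2g = 0.1879 m
Total head H = z + h_f = 12.3 + 0.1879 = 12.49 m
P_hyd = ρgQH = 999.9·9.81·0.116·12.49 = 14.21 kW

P_hyd ≈ 14.2 kW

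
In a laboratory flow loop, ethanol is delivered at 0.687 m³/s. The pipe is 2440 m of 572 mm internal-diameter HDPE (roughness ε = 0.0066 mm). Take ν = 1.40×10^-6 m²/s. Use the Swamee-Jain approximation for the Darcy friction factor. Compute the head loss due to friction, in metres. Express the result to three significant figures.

h_f ≈ 18.2 m

V = 4Q/(πD²) = 4·0.687/(π·0.572²) = 2.673 m/s
Re = VD/ν = 2.673·0.572/1.40×10^-6 = 1.09×10^6 → turbulent
ε/D = 0.0066/572 = 1.15×10^-5
Swamee-Jain: f = 0.01173
h_f = f(L/D)V²/(2g) = 0.01173·(2440/0.572)·2.673²/(2·9.81) = 18.23 m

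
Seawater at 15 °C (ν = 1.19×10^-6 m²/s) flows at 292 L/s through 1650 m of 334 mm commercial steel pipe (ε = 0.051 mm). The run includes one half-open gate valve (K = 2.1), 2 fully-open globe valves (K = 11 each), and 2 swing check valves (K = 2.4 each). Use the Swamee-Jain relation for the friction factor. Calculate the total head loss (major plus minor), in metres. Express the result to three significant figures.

H_L ≈ 56.3 m

V = 4Q/(πD²) = 3.333 m/s; V²/2g = 0.5661 m
Re = 9.35×10^5, ε/D = 1.53×10^-4 → f = 0.01428 (Swamee-Jain)
Major: h_f = f(L/D)·V²/2g = 0.01428·4940·0.5661 = 39.95 m
Minor: ΣK = 28.9; h_m = ΣK·V²/2g = 16.36 m
Total H_L = 39.95 + 16.36 = 56.31 m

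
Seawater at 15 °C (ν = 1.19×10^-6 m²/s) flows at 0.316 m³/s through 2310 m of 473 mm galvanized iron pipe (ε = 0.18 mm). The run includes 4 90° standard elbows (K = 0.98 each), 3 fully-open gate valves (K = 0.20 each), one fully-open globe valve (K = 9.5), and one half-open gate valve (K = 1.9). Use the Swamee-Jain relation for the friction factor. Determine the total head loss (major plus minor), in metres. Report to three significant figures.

H_L ≈ 16.0 m

V = 4Q/(πD²) = 1.798 m/s; V²/2g = 0.1648 m
Re = 7.15×10^5, ε/D = 3.81×10^-4 → f = 0.01666 (Swamee-Jain)
Major: h_f = f(L/D)·V²/2g = 0.01666·4884·0.1648 = 13.41 m
Minor: ΣK = 15.9; h_m = ΣK·V²/2g = 2.624 m
Total H_L = 13.41 + 2.624 = 16.04 m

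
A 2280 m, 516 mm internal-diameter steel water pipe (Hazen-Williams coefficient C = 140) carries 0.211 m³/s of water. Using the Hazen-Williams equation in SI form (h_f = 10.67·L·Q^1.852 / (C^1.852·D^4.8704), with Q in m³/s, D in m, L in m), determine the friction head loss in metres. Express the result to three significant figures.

h_f ≈ 3.63 m

h_f = 10.67·2280·0.211^1.852 / (140^1.852·0.516^4.8704) = 3.627 m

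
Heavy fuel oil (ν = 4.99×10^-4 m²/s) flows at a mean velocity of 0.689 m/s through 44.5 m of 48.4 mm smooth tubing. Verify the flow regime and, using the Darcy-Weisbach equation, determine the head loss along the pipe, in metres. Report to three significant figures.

Re = VD/ν = 0.689·0.04840/4.99×10^-4 = 66.8 → laminar (Re < 2300)
f = 64/Re = 0.9577
h_f = f(L/D)V²/(2g) = 0.9577·(44.5/0.04840)·0.689²/(2·9.81) = 21.30 m

h_f ≈ 21.3 m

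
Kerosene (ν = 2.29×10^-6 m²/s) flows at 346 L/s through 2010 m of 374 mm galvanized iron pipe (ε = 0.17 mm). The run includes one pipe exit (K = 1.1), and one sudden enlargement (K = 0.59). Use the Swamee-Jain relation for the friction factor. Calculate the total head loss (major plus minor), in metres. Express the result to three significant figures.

V = 4Q/(πD²) = 3.150 m/s; V²/2g = 0.5056 m
Re = 5.14×10^5, ε/D = 4.55×10^-4 → f = 0.01746 (Swamee-Jain)
Major: h_f = f(L/D)·V²/2g = 0.01746·5374·0.5056 = 47.44 m
Minor: ΣK = 1.69; h_m = ΣK·V²/2g = 0.8544 m
Total H_L = 47.44 + 0.8544 = 48.29 m

H_L ≈ 48.3 m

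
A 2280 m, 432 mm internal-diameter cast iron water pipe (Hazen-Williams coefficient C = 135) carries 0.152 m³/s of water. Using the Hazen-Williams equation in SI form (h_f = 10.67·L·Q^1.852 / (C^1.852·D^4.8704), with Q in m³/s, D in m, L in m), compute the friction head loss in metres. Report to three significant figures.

h_f = 10.67·2280·0.152^1.852 / (135^1.852·0.432^4.8704) = 5.022 m

h_f ≈ 5.02 m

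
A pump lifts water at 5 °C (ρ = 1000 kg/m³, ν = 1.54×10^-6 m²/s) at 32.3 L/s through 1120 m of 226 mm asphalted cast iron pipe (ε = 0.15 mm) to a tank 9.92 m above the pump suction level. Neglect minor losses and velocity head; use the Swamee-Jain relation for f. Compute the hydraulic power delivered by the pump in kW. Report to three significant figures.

V = 4Q/(πD²) = 0.8052 m/s; Re = 1.18×10^5; ε/D = 6.64×10^-4; f = 0.02071
h_f = f(L/D)V²/2g = 3.392 m
Total head H = z + h_f = 9.92 + 3.392 = 13.31 m
P_hyd = ρgQH = 1000·9.81·0.0323·13.31 = 4.218 kW

P_hyd ≈ 4.22 kW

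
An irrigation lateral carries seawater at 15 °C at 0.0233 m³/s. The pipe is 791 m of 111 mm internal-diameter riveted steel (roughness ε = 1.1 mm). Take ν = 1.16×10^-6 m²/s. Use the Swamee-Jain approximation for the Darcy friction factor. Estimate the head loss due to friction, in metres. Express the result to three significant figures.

V = 4Q/(πD²) = 4·0.0233/(π·0.111²) = 2.408 m/s
Re = VD/ν = 2.408·0.111/1.16×10^-6 = 2.30×10^5 → turbulent
ε/D = 1.1/111 = 0.00991
Swamee-Jain: f = 0.03819
h_f = f(L/D)V²/(2g) = 0.03819·(791/0.111)·2.408²/(2·9.81) = 80.42 m

h_f ≈ 80.4 m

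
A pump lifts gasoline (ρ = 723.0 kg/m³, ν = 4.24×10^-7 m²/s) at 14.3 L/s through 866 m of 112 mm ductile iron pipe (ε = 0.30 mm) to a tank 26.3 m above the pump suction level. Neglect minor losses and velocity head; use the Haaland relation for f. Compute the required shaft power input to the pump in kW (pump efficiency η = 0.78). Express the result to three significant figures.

V = 4Q/(πD²) = 1.451 m/s; Re = 3.83×10^5; ε/D = 0.00268; f = 0.02574
h_f = f(L/D)V²/2g = 21.38 m
Total head H = z + h_f = 26.3 + 21.38 = 47.68 m
P_hyd = ρgQH = 723.0·9.81·0.0143·47.68 = 4.835 kW
P_shaft = P_hyd/η = 4.835/0.78 = 6.199 kW

P_shaft ≈ 6.20 kW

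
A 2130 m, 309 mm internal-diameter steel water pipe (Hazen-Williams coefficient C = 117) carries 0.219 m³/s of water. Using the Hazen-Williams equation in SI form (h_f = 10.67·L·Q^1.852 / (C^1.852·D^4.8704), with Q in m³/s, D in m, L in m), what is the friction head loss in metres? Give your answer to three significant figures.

h_f = 10.67·2130·0.219^1.852 / (117^1.852·0.309^4.8704) = 61.50 m

h_f ≈ 61.5 m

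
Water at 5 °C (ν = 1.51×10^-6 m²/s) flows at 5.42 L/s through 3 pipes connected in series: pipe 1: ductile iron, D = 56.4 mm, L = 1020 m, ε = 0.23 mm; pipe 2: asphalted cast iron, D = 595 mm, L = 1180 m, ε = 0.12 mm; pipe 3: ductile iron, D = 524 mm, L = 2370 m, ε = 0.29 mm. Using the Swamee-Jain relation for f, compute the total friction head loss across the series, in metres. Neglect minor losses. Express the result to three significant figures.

H ≈ 131 m

Pipe 1: V = 2.169 m/s, Re = 8.10×10^4, ε/D = 0.00408, f = 0.03016, h_1 = f(L/D)V²/2g = 130.9 m
Pipe 2: V = 0.01949 m/s, Re = 7680, ε/D = 2.02×10^-4, f = 0.03366, h_2 = f(L/D)V²/2g = 0.001293 m
Pipe 3: V = 0.02513 m/s, Re = 8720, ε/D = 5.53×10^-4, f = 0.03307, h_3 = f(L/D)V²/2g = 0.004815 m
Series → Q common, losses add: H = Σh = 130.9 m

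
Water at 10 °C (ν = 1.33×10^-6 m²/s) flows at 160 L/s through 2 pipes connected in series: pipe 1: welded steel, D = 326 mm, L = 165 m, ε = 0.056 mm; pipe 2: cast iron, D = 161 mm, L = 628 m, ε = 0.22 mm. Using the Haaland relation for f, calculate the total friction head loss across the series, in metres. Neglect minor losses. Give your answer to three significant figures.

Pipe 1: V = 1.917 m/s, Re = 4.70×10^5, ε/D = 1.72×10^-4, f = 0.01510, h_1 = f(L/D)V²/2g = 1.432 m
Pipe 2: V = 7.859 m/s, Re = 9.51×10^5, ε/D = 0.00137, f = 0.02148, h_2 = f(L/D)V²/2g = 263.8 m
Series → Q common, losses add: H = Σh = 265.2 m

H ≈ 265 m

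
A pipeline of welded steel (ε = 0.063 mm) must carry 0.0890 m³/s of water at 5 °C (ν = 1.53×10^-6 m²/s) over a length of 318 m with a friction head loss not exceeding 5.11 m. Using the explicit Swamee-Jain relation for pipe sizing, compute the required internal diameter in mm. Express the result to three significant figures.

Swamee-Jain (Type III): D = 0.66·[ε^1.25·(LQ²/(gh_f))^4.75 + ν·Q^9.4·(L/(gh_f))^5.2]^0.04
LQ²/(gh_f) = 0.05025; L/(gh_f) = 6.344
Term 1 = ε^1.25·(…)^4.75 = 3.80×10^-12; Term 2 = ν·Q^9.4·(…)^5.2 = 3.03×10^-12
D = 0.66·(3.80×10^-12 + 3.03×10^-12)^0.04 = 0.2360 m = 236 mm
Check: V = 2.03 m/s, Re = 3.14×10^5, f = 0.01675, h_f = 4.76 m ≈ 5.11 m ✓

D ≈ 236 mm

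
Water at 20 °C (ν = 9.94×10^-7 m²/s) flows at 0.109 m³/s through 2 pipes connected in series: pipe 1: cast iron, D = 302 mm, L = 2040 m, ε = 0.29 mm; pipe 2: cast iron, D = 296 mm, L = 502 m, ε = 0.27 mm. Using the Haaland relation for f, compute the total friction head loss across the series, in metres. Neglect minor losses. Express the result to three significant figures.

Pipe 1: V = 1.522 m/s, Re = 4.62×10^5, ε/D = 9.60×10^-4, f = 0.02006, h_1 = f(L/D)V²/2g = 15.99 m
Pipe 2: V = 1.584 m/s, Re = 4.72×10^5, ε/D = 9.12×10^-4, f = 0.01983, h_2 = f(L/D)V²/2g = 4.301 m
Series → Q common, losses add: H = Σh = 20.29 m

H ≈ 20.3 m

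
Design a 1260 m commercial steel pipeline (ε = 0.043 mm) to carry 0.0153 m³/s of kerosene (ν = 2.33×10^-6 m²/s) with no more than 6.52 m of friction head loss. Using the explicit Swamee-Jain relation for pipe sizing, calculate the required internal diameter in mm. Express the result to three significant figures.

D ≈ 153 mm

Swamee-Jain (Type III): D = 0.66·[ε^1.25·(LQ²/(gh_f))^4.75 + ν·Q^9.4·(L/(gh_f))^5.2]^0.04
LQ²/(gh_f) = 0.004611; L/(gh_f) = 19.70
Term 1 = ε^1.25·(…)^4.75 = 2.79×10^-17; Term 2 = ν·Q^9.4·(…)^5.2 = 1.08×10^-16
D = 0.66·(2.79×10^-17 + 1.08×10^-16)^0.04 = 0.1531 m = 153 mm
Check: V = 0.831 m/s, Re = 5.46×10^4, f = 0.02150, h_f = 6.23 m ≈ 6.52 m ✓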